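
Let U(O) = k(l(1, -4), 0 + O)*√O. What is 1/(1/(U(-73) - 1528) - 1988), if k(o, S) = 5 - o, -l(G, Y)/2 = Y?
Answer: (-3*√73 + 1528*I)/(3*(-1012555*I + 1988*√73)) ≈ -0.00050302 - 2.7782e-12*I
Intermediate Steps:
l(G, Y) = -2*Y
U(O) = -3*√O (U(O) = (5 - (-2)*(-4))*√O = (5 - 1*8)*√O = (5 - 8)*√O = -3*√O)
1/(1/(U(-73) - 1528) - 1988) = 1/(1/(-3*I*√73 - 1528) - 1988) = 1/(1/(-1528 - 3*I*√73) - 1988) = 1/(-1988 + 1/(-1528 - 3*I*√73))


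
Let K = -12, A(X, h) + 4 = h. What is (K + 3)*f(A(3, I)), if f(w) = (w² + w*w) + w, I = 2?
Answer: -54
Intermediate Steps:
A(X, h) = -4 + h
f(w) = w + 2*w² (f(w) = (w² + w²) + w = 2*w² + w = w + 2*w²)
(K + 3)*f(A(3, I)) = (-12 + 3)*((-4 + 2)*(1 + 2*(-4 + 2))) = -(-18)*(1 + 2*(-2)) = -(-18)*(1 - 4) = -(-18)*(-3) = -9*6 = -54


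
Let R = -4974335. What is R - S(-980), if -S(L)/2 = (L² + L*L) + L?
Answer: -1134695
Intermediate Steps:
S(L) = -4*L² - 2*L (S(L) = -2*((L² + L*L) + L) = -2*((L² + L²) + L) = -2*(2*L² + L) = -2*(L + 2*L²) = -4*L² - 2*L)
R - S(-980) = -4974335 - (-2)*(-980)*(1 + 2*(-980)) = -4974335 - (-2)*(-980)*(1 - 1960) = -4974335 - (-2)*(-980)*(-1959) = -4974335 - 1*(-3839640) = -4974335 + 3839640 = -1134695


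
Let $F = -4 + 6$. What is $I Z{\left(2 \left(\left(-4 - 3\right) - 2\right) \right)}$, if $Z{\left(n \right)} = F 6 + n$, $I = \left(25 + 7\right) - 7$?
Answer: $-150$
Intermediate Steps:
$I = 25$ ($I = 32 - 7 = 25$)
$F = 2$
$Z{\left(n \right)} = 12 + n$ ($Z{\left(n \right)} = 2 \cdot 6 + n = 12 + n$)
$I Z{\left(2 \left(\left(-4 - 3\right) - 2\right) \right)} = 25 \left(12 + 2 \left(\left(-4 - 3\right) - 2\right)\right) = 25 \left(12 + 2 \left(-7 - 2\right)\right) = 25 \left(12 + 2 \left(-9\right)\right) = 25 \left(12 - 18\right) = 25 \left(-6\right) = -150$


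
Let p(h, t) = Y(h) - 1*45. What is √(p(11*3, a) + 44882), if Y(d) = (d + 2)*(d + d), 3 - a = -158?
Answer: √47147 ≈ 217.13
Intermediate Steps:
a = 161 (a = 3 - 1*(-158) = 3 + 158 = 161)
Y(d) = 2*d*(2 + d) (Y(d) = (2 + d)*(2*d) = 2*d*(2 + d))
p(h, t) = -45 + 2*h*(2 + h) (p(h, t) = 2*h*(2 + h) - 1*45 = 2*h*(2 + h) - 45 = -45 + 2*h*(2 + h))
√(p(11*3, a) + 44882) = √((-45 + 2*(11*3)*(2 + 11*3)) + 44882) = √((-45 + 2*33*(2 + 33)) + 44882) = √((-45 + 2*33*35) + 44882) = √((-45 + 2310) + 44882) = √(2265 + 44882) = √47147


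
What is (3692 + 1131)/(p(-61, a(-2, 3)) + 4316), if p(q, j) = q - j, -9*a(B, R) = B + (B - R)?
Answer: 43407/38288 ≈ 1.1337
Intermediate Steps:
a(B, R) = -2*B/9 + R/9 (a(B, R) = -(B + (B - R))/9 = -(-R + 2*B)/9 = -2*B/9 + R/9)
(3692 + 1131)/(p(-61, a(-2, 3)) + 4316) = (3692 + 1131)/((-61 - (-2/9*(-2) + (⅑)*3)) + 4316) = 4823/((-61 - (4/9 + ⅓)) + 4316) = 4823/((-61 - 1*7/9) + 4316) = 4823/((-61 - 7/9) + 4316) = 4823/(-556/9 + 4316) = 4823/(38288/9) = 4823*(9/38288) = 43407/38288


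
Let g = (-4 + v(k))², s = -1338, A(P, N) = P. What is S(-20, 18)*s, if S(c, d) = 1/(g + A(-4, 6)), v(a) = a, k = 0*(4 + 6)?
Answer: -223/2 ≈ -111.50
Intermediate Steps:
k = 0 (k = 0*10 = 0)
g = 16 (g = (-4 + 0)² = (-4)² = 16)
S(c, d) = 1/12 (S(c, d) = 1/(16 - 4) = 1/12)
S(-20, 18)*s = (1/12)*(-1338) = -223/2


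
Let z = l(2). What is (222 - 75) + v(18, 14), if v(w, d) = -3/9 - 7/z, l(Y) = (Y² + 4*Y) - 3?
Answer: 1313/9 ≈ 145.89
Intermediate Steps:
l(Y) = -3 + Y² + 4*Y
z = 9 (z = -3 + 2² + 4*2 = -3 + 4 + 8 = 9)
v(w, d) = -10/9 (v(w, d) = -3/9 - 7/9 = -3*⅑ - 7*⅑ = -⅓ - 7/9 = -10/9)
(222 - 75) + v(18, 14) = (222 - 75) - 10/9 = 147 - 10/9 = 1313/9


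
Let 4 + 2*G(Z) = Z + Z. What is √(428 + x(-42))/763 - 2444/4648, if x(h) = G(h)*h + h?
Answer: -611/1162 + √2234/763 ≈ -0.46387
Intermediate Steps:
G(Z) = -2 + Z (G(Z) = -2 + (Z + Z)/2 = -2 + (2*Z)/2 = -2 + Z)
x(h) = h + h*(-2 + h) (x(h) = (-2 + h)*h + h = h*(-2 + h) + h = h + h*(-2 + h))
√(428 + x(-42))/763 - 2444/4648 = √(428 - 42*(-1 - 42))/763 - 2444/4648 = √(428 - 42*(-43))*(1/763) - 2444*1/4648 = √(428 + 1806)*(1/763) - 611/1162 = √2234*(1/763) - 611/1162 = √2234/763 - 611/1162 = -611/1162 + √2234/763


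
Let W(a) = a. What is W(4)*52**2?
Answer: 10816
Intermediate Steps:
W(4)*52**2 = 4*52**2 = 4*2704 = 10816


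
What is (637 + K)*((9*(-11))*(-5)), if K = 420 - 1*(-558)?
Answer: 799425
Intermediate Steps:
K = 978 (K = 420 + 558 = 978)
(637 + K)*((9*(-11))*(-5)) = (637 + 978)*((9*(-11))*(-5)) = 1615*(-99*(-5)) = 1615*495 = 799425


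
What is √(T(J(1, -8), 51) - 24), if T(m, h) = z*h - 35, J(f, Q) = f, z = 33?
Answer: 2*√406 ≈ 40.299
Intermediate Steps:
T(m, h) = -35 + 33*h (T(m, h) = 33*h - 35 = -35 + 33*h)
√(T(J(1, -8), 51) - 24) = √((-35 + 33*51) - 24) = √((-35 + 1683) - 24) = √(1648 - 24) = √1624 = 2*√406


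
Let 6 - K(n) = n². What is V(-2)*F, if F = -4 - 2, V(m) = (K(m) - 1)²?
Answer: -6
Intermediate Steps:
K(n) = 6 - n²
V(m) = (5 - m²)² (V(m) = ((6 - m²) - 1)² = (5 - m²)²)
F = -6
V(-2)*F = (-5 + (-2)²)²*(-6) = (-5 + 4)²*(-6) = (-1)²*(-6) = 1*(-6) = -6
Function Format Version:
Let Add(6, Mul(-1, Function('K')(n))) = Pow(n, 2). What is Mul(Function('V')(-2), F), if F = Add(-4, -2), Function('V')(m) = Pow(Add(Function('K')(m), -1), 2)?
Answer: -6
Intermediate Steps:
Function('K')(n) = Add(6, Mul(-1, Pow(n, 2)))
Function('V')(m) = Pow(Add(5, Mul(-1, Pow(m, 2))), 2) (Function('V')(m) = Pow(Add(Add(6, Mul(-1, Pow(m, 2))), -1), 2) = Pow(Add(5, Mul(-1, Pow(m, 2))), 2))
F = -6
Mul(Function('V')(-2), F) = Mul(Pow(Add(-5, Pow(-2, 2)), 2), -6) = Mul(Pow(Add(-5, 4), 2), -6) = Mul(Pow(-1, 2), -6) = Mul(1, -6) = -6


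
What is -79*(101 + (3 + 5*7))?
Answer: -10981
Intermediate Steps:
-79*(101 + (3 + 5*7)) = -79*(101 + (3 + 35)) = -79*(101 + 38) = -79*139 = -10981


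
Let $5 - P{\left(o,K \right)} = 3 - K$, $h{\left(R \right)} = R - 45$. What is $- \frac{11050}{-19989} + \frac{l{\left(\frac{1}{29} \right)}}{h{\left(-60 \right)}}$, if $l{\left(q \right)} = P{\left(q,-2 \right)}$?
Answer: $\frac{11050}{19989} \approx 0.5528$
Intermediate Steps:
$h{\left(R \right)} = -45 + R$
$P{\left(o,K \right)} = 2 + K$ ($P{\left(o,K \right)} = 5 - \left(3 - K\right) = 5 + \left(-3 + K\right) = 2 + K$)
$l{\left(q \right)} = 0$ ($l{\left(q \right)} = 2 - 2 = 0$)
$- \frac{11050}{-19989} + \frac{l{\left(\frac{1}{29} \right)}}{h{\left(-60 \right)}} = - \frac{11050}{-19989} + \frac{0}{-45 - 60} = \left(-11050\right) \left(- \frac{1}{19989}\right) + \frac{0}{-105} = \frac{11050}{19989} + 0 \left(- \frac{1}{105}\right) = \frac{11050}{19989} + 0 = \frac{11050}{19989}$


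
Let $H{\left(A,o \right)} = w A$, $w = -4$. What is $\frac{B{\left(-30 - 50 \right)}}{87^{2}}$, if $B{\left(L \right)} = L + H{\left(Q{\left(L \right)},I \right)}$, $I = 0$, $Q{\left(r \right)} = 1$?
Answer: $- \frac{28}{2523} \approx -0.011098$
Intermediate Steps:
$H{\left(A,o \right)} = - 4 A$
$B{\left(L \right)} = -4 + L$ ($B{\left(L \right)} = L - 4 = -4 + L$)
$\frac{B{\left(-30 - 50 \right)}}{87^{2}} = \frac{-4 - 80}{87^{2}} = \frac{-4 - 80}{7569} = \left(-84\right) \frac{1}{7569} = - \frac{28}{2523}$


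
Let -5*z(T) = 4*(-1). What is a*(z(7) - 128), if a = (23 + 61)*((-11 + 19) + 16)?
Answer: -1282176/5 ≈ -2.5644e+5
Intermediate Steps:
a = 2016 (a = 84*(8 + 16) = 84*24 = 2016)
z(T) = ⅘ (z(T) = -4*(-1)/5 = -⅕*(-4) = ⅘)
a*(z(7) - 128) = 2016*(⅘ - 128) = 2016*(-636/5) = -1282176/5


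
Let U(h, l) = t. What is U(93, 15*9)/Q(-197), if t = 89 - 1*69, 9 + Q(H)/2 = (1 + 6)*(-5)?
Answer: -5/22 ≈ -0.22727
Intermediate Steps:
Q(H) = -88 (Q(H) = -18 + 2*((1 + 6)*(-5)) = -18 + 2*(7*(-5)) = -18 + 2*(-35) = -18 - 70 = -88)
t = 20 (t = 89 - 69 = 20)
U(h, l) = 20
U(93, 15*9)/Q(-197) = 20/(-88) = 20*(-1/88) = -5/22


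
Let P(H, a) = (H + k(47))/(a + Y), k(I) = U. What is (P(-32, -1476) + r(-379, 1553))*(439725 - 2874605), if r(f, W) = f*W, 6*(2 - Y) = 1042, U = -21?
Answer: 7084004278924160/4943 ≈ 1.4331e+12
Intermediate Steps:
k(I) = -21
Y = -515/3 (Y = 2 - ⅙*1042 = 2 - 521/3 = -515/3 ≈ -171.67)
P(H, a) = (-21 + H)/(-515/3 + a) (P(H, a) = (H - 21)/(a - 515/3) = (-21 + H)/(-515/3 + a))
r(f, W) = W*f
(P(-32, -1476) + r(-379, 1553))*(439725 - 2874605) = (3*(-21 - 32)/(-515 + 3*(-1476)) + 1553*(-379))*(439725 - 2874605) = (3*(-53)/(-515 - 4428) - 588587)*(-2434880) = (3*(-53)/(-4943) - 588587)*(-2434880) = (3*(-1/4943)*(-53) - 588587)*(-2434880) = (159/4943 - 588587)*(-2434880) = -2909385382/4943*(-2434880) = 7084004278924160/4943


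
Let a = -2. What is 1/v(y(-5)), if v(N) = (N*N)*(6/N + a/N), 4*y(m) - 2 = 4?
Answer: ⅙ ≈ 0.16667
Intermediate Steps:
y(m) = 3/2 (y(m) = ½ + (¼)*4 = ½ + 1 = 3/2)
v(N) = 4*N (v(N) = (N*N)*(6/N - 2/N) = N²*(4/N) = 4*N)
1/v(y(-5)) = 1/(4*(3/2)) = 1/6 = ⅙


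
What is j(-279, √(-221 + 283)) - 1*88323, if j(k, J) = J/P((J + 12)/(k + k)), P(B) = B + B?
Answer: -3612594/41 - 1674*√62/41 ≈ -88434.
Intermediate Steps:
P(B) = 2*B
j(k, J) = J*k/(12 + J) (j(k, J) = J/((2*((J + 12)/(k + k)))) = J/((2*((12 + J)/((2*k))))) = J/((2*((12 + J)*(1/(2*k))))) = J/((2*((12 + J)/(2*k)))) = J/(((12 + J)/k)) = J*(k/(12 + J)) = J*k/(12 + J))
j(-279, √(-221 + 283)) - 1*88323 = √(-221 + 283)*(-279)/(12 + √(-221 + 283)) - 1*88323 = √62*(-279)/(12 + √62) - 88323 = -279*√62/(12 + √62) - 88323 = -88323 - 279*√62/(12 + √62)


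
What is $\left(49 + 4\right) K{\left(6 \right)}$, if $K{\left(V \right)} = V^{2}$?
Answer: $1908$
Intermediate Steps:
$\left(49 + 4\right) K{\left(6 \right)} = \left(49 + 4\right) 6^{2} = 53 \cdot 36 = 1908$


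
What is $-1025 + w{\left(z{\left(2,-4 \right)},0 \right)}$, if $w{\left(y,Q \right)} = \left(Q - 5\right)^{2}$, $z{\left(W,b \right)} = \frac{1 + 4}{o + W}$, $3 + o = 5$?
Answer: $-1000$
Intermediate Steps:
$o = 2$ ($o = -3 + 5 = 2$)
$z{\left(W,b \right)} = \frac{5}{2 + W}$ ($z{\left(W,b \right)} = \frac{1 + 4}{2 + W} = \frac{5}{2 + W}$)
$w{\left(y,Q \right)} = \left(-5 + Q\right)^{2}$
$-1025 + w{\left(z{\left(2,-4 \right)},0 \right)} = -1025 + \left(-5 + 0\right)^{2} = -1025 + \left(-5\right)^{2} = -1025 + 25 = -1000$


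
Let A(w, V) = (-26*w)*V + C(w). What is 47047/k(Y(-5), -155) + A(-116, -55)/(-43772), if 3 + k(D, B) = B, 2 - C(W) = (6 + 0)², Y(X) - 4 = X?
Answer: -254140859/864497 ≈ -293.98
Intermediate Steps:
Y(X) = 4 + X
C(W) = -34 (C(W) = 2 - (6 + 0)² = 2 - 1*6² = 2 - 1*36 = 2 - 36 = -34)
A(w, V) = -34 - 26*V*w (A(w, V) = (-26*w)*V - 34 = -26*V*w - 34 = -34 - 26*V*w)
k(D, B) = -3 + B
47047/k(Y(-5), -155) + A(-116, -55)/(-43772) = 47047/(-3 - 155) + (-34 - 26*(-55)*(-116))/(-43772) = 47047/(-158) + (-34 - 165880)*(-1/43772) = 47047*(-1/158) - 165914*(-1/43772) = -47047/158 + 82957/21886 = -254140859/864497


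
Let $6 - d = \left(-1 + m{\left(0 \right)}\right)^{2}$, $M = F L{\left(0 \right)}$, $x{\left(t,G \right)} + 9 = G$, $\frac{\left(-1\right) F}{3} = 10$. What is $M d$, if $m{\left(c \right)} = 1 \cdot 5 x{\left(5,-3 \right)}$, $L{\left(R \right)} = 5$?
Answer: $557250$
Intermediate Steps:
$F = -30$ ($F = \left(-3\right) 10 = -30$)
$x{\left(t,G \right)} = -9 + G$
$m{\left(c \right)} = -60$ ($m{\left(c \right)} = 1 \cdot 5 \left(-9 - 3\right) = 5 \left(-12\right) = -60$)
$M = -150$ ($M = \left(-30\right) 5 = -150$)
$d = -3715$ ($d = 6 - \left(-1 - 60\right)^{2} = 6 - \left(-61\right)^{2} = 6 - 3721 = -3715$)
$M d = \left(-150\right) \left(-3715\right) = 557250$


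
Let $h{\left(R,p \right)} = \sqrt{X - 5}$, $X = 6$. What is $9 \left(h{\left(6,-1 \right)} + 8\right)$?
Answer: $81$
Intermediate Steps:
$h{\left(R,p \right)} = 1$ ($h{\left(R,p \right)} = \sqrt{6 - 5} = \sqrt{1} = 1$)
$9 \left(h{\left(6,-1 \right)} + 8\right) = 9 \left(1 + 8\right) = 9 \cdot 9 = 81$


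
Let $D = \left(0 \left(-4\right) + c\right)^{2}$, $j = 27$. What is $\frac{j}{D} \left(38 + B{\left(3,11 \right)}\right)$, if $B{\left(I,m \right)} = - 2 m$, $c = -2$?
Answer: $108$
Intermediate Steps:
$D = 4$ ($D = \left(0 \left(-4\right) - 2\right)^{2} = \left(0 - 2\right)^{2} = \left(-2\right)^{2} = 4$)
$\frac{j}{D} \left(38 + B{\left(3,11 \right)}\right) = \frac{27}{4} \left(38 - 22\right) = 27 \cdot \frac{1}{4} \left(38 - 22\right) = \frac{27}{4} \cdot 16 = 108$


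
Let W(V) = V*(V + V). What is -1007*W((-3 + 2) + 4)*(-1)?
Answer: 18126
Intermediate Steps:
W(V) = 2*V² (W(V) = V*(2*V) = 2*V²)
-1007*W((-3 + 2) + 4)*(-1) = -1007*2*((-3 + 2) + 4)²*(-1) = -1007*2*(-1 + 4)²*(-1) = -1007*2*3²*(-1) = -1007*2*9*(-1) = -18126*(-1) = -1007*(-18) = 18126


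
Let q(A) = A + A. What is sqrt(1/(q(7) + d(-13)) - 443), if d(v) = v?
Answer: I*sqrt(442) ≈ 21.024*I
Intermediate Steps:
q(A) = 2*A
sqrt(1/(q(7) + d(-13)) - 443) = sqrt(1/(2*7 - 13) - 443) = sqrt(1/(14 - 13) - 443) = sqrt(1/1 - 443) = sqrt(1 - 443) = sqrt(-442) = I*sqrt(442)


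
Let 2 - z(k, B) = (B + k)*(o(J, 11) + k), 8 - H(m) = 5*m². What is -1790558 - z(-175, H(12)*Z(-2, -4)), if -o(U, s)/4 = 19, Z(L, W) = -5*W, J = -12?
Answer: 1827605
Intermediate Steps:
o(U, s) = -76 (o(U, s) = -4*19 = -76)
H(m) = 8 - 5*m²
z(k, B) = 2 - (-76 + k)*(B + k) (z(k, B) = 2 - (B + k)*(-76 + k) = 2 - (-76 + k)*(B + k))
-1790558 - z(-175, H(12)*Z(-2, -4)) = -1790558 - (2 - 1*(-175)² + 76*((8 - 5*12²)*(-5*(-4))) + 76*(-175) - 1*(8 - 5*12²)*(-5*(-4))*(-175)) = -1790558 - (2 - 1*30625 + 76*((8 - 5*144)*20) - 13300 - 1*(8 - 5*144)*20*(-175)) = -1790558 - (2 - 30625 + 76*((8 - 720)*20) - 13300 - 1*(8 - 720)*20*(-175)) = -1790558 - (2 - 30625 + 76*(-712*20) - 13300 - 1*(-712*20)*(-175)) = -1790558 - (2 - 30625 + 76*(-14240) - 13300 - 1*(-14240)*(-175)) = -1790558 - (2 - 30625 - 1082240 - 13300 - 2492000) = -1790558 - 1*(-3618163) = -1790558 + 3618163 = 1827605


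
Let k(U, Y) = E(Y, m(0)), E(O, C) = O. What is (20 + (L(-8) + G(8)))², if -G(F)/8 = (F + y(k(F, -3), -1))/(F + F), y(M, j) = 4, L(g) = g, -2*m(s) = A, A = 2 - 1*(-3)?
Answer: 36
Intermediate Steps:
A = 5 (A = 2 + 3 = 5)
m(s) = -5/2 (m(s) = -½*5 = -5/2)
k(U, Y) = Y
G(F) = -4*(4 + F)/F (G(F) = -8*(F + 4)/(F + F) = -8*(4 + F)/(2*F) = -8*(4 + F)*1/(2*F) = -4*(4 + F)/F)
(20 + (L(-8) + G(8)))² = (20 + (-8 + (-4 - 16/8)))² = (20 + (-8 + (-4 - 16*⅛)))² = (20 + (-8 + (-4 - 2)))² = (20 + (-8 - 6))² = (20 - 14)² = 6² = 36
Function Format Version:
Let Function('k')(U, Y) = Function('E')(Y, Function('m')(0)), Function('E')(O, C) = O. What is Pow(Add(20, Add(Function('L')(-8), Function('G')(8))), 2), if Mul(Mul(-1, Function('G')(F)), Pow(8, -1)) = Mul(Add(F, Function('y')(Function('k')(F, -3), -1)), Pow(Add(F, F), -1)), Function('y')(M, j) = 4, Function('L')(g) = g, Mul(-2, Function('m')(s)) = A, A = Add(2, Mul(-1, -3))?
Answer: 36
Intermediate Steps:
A = 5 (A = Add(2, 3) = 5)
Function('m')(s) = Rational(-5, 2) (Function('m')(s) = Mul(Rational(-1, 2), 5) = Rational(-5, 2))
Function('k')(U, Y) = Y
Function('G')(F) = Mul(-4, Pow(F, -1), Add(4, F)) (Function('G')(F) = Mul(-8, Mul(Add(F, 4), Pow(Add(F, F), -1))) = Mul(-8, Mul(Add(4, F), Pow(Mul(2, F), -1))) = Mul(-8, Mul(Add(4, F), Mul(Rational(1, 2), Pow(F, -1)))) = Mul(-8, Mul(Rational(1, 2), Pow(F, -1), Add(4, F))) = Mul(-4, Pow(F, -1), Add(4, F)))
Pow(Add(20, Add(Function('L')(-8), Function('G')(8))), 2) = Pow(Add(20, Add(-8, Add(-4, Mul(-16, Pow(8, -1))))), 2) = Pow(Add(20, Add(-8, Add(-4, Mul(-16, Rational(1, 8))))), 2) = Pow(Add(20, Add(-8, Add(-4, -2))), 2) = Pow(Add(20, Add(-8, -6)), 2) = Pow(Add(20, -14), 2) = Pow(6, 2) = 36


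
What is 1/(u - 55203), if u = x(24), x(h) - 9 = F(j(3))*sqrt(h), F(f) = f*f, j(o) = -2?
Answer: -9199/507729542 - 2*sqrt(6)/761594313 ≈ -1.8124e-5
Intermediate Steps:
F(f) = f**2
x(h) = 9 + 4*sqrt(h) (x(h) = 9 + (-2)**2*sqrt(h) = 9 + 4*sqrt(h))
u = 9 + 8*sqrt(6) (u = 9 + 4*sqrt(24) = 9 + 4*(2*sqrt(6)) = 9 + 8*sqrt(6) ≈ 28.596)
1/(u - 55203) = 1/((9 + 8*sqrt(6)) - 55203) = 1/(-55194 + 8*sqrt(6))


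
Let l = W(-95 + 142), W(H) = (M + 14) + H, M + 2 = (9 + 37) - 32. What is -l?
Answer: -73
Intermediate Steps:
M = 12 (M = -2 + ((9 + 37) - 32) = -2 + (46 - 32) = -2 + 14 = 12)
W(H) = 26 + H (W(H) = (12 + 14) + H = 26 + H)
l = 73 (l = 26 + (-95 + 142) = 26 + 47 = 73)
-l = -1*73 = -73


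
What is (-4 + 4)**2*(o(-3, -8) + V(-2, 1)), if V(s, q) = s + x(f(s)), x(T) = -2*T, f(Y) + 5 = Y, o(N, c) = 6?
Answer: 0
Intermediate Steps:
f(Y) = -5 + Y
V(s, q) = 10 - s (V(s, q) = s - 2*(-5 + s) = s + (10 - 2*s) = 10 - s)
(-4 + 4)**2*(o(-3, -8) + V(-2, 1)) = (-4 + 4)**2*(6 + (10 - 1*(-2))) = 0**2*(6 + (10 + 2)) = 0*(6 + 12) = 0*18 = 0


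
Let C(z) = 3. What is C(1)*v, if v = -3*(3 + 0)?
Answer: -27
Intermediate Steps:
v = -9 (v = -3*3 = -9)
C(1)*v = 3*(-9) = -27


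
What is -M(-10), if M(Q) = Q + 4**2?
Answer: -6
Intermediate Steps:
M(Q) = 16 + Q (M(Q) = Q + 16 = 16 + Q)
-M(-10) = -(16 - 10) = -1*6 = -6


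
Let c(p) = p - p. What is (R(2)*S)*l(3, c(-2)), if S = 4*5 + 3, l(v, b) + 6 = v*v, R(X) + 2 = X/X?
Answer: -69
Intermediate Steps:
c(p) = 0
R(X) = -1 (R(X) = -2 + X/X = -2 + 1 = -1)
l(v, b) = -6 + v² (l(v, b) = -6 + v*v = -6 + v²)
S = 23 (S = 20 + 3 = 23)
(R(2)*S)*l(3, c(-2)) = (-1*23)*(-6 + 3²) = -23*(-6 + 9) = -23*3 = -69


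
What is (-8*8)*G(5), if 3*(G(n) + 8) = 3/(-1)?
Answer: 576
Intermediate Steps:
G(n) = -9 (G(n) = -8 + (3/(-1))/3 = -8 + (3*(-1))/3 = -8 + (⅓)*(-3) = -8 - 1 = -9)
(-8*8)*G(5) = -8*8*(-9) = -64*(-9) = 576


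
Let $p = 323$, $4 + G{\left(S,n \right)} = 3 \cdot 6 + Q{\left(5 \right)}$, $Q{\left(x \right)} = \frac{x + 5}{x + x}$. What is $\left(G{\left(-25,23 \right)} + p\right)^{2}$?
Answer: $114244$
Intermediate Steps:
$Q{\left(x \right)} = \frac{5 + x}{2 x}$
$G{\left(S,n \right)} = 15$ ($G{\left(S,n \right)} = -4 + \left(3 \cdot 6 + \frac{5 + 5}{2 \cdot 5}\right) = -4 + \left(18 + \frac{1}{2} \cdot \frac{1}{5} \cdot 10\right) = -4 + \left(18 + 1\right) = -4 + 19 = 15$)
$\left(G{\left(-25,23 \right)} + p\right)^{2} = \left(15 + 323\right)^{2} = 338^{2} = 114244$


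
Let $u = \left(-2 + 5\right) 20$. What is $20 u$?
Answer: $1200$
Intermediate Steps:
$u = 60$ ($u = 3 \cdot 20 = 60$)
$20 u = 20 \cdot 60 = 1200$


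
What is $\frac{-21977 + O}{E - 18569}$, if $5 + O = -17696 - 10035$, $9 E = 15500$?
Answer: $\frac{6129}{2077} \approx 2.9509$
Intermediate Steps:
$E = \frac{15500}{9}$ ($E = \frac{1}{9} \cdot 15500 = \frac{15500}{9} \approx 1722.2$)
$O = -27736$ ($O = -5 - 27731 = -27736$)
$\frac{-21977 + O}{E - 18569} = \frac{-21977 - 27736}{\frac{15500}{9} - 18569} = - \frac{49713}{- \frac{151621}{9}} = \left(-49713\right) \left(- \frac{9}{151621}\right) = \frac{6129}{2077}$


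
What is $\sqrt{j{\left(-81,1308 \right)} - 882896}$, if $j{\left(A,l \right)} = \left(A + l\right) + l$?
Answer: $i \sqrt{880361} \approx 938.28 i$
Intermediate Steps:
$j{\left(A,l \right)} = A + 2 l$
$\sqrt{j{\left(-81,1308 \right)} - 882896} = \sqrt{\left(-81 + 2 \cdot 1308\right) - 882896} = \sqrt{\left(-81 + 2616\right) - 882896} = \sqrt{2535 - 882896} = \sqrt{-880361} = i \sqrt{880361}$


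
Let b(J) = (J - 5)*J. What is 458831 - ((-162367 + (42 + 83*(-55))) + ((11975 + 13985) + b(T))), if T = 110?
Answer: 588211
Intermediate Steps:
b(J) = J*(-5 + J) (b(J) = (-5 + J)*J = J*(-5 + J))
458831 - ((-162367 + (42 + 83*(-55))) + ((11975 + 13985) + b(T))) = 458831 - ((-162367 + (42 + 83*(-55))) + ((11975 + 13985) + 110*(-5 + 110))) = 458831 - ((-162367 + (42 - 4565)) + (25960 + 110*105)) = 458831 - ((-162367 - 4523) + (25960 + 11550)) = 458831 - (-166890 + 37510) = 458831 - 1*(-129380) = 458831 + 129380 = 588211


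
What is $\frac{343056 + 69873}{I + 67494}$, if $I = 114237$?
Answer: $\frac{12513}{5507} \approx 2.2722$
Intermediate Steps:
$\frac{343056 + 69873}{I + 67494} = \frac{343056 + 69873}{114237 + 67494} = \frac{412929}{181731} = 412929 \cdot \frac{1}{181731} = \frac{12513}{5507}$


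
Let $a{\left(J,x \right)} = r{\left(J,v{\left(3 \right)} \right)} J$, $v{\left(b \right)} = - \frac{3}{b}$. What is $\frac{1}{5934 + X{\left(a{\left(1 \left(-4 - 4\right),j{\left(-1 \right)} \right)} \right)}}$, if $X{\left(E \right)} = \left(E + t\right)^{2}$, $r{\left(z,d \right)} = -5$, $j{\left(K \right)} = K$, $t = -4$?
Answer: $\frac{1}{7230} \approx 0.00013831$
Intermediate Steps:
$a{\left(J,x \right)} = - 5 J$
$X{\left(E \right)} = \left(-4 + E\right)^{2}$ ($X{\left(E \right)} = \left(E - 4\right)^{2} = \left(-4 + E\right)^{2}$)
$\frac{1}{5934 + X{\left(a{\left(1 \left(-4 - 4\right),j{\left(-1 \right)} \right)} \right)}} = \frac{1}{5934 + \left(-4 - 5 \cdot 1 \left(-4 - 4\right)\right)^{2}} = \frac{1}{5934 + \left(-4 - 5 \cdot 1 \left(-8\right)\right)^{2}} = \frac{1}{5934 + \left(-4 - -40\right)^{2}} = \frac{1}{5934 + \left(-4 + 40\right)^{2}} = \frac{1}{5934 + 36^{2}} = \frac{1}{5934 + 1296} = \frac{1}{7230}$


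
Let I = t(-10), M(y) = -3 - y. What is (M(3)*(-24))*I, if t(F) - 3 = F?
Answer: -1008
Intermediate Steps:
t(F) = 3 + F
I = -7 (I = 3 - 10 = -7)
(M(3)*(-24))*I = ((-3 - 1*3)*(-24))*(-7) = ((-3 - 3)*(-24))*(-7) = -6*(-24)*(-7) = 144*(-7) = -1008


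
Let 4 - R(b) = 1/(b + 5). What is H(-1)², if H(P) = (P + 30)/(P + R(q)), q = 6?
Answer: 101761/1024 ≈ 99.376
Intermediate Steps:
R(b) = 4 - 1/(5 + b) (R(b) = 4 - 1/(b + 5) = 4 - 1/(5 + b))
H(P) = (30 + P)/(43/11 + P) (H(P) = (P + 30)/(P + (19 + 4*6)/(5 + 6)) = (30 + P)/(P + (19 + 24)/11) = (30 + P)/(P + (1/11)*43) = (30 + P)/(P + 43/11) = (30 + P)/(43/11 + P))
H(-1)² = (11*(30 - 1)/(43 + 11*(-1)))² = (11*29/(43 - 11))² = (11*29/32)² = (11*(1/32)*29)² = (319/32)² = 101761/1024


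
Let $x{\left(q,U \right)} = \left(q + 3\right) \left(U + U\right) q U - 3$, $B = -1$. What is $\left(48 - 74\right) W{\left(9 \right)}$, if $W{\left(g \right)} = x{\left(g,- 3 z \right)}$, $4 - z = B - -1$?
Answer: $-808626$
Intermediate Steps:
$z = 4$ ($z = 4 - \left(-1 - -1\right) = 4 - \left(-1 + 1\right) = 4 - 0 = 4 + 0 = 4$)
$x{\left(q,U \right)} = -3 + 2 q U^{2} \left(3 + q\right)$ ($x{\left(q,U \right)} = \left(3 + q\right) 2 U q U - 3 = 2 U \left(3 + q\right) q U - 3 = 2 U q \left(3 + q\right) U - 3 = 2 q U^{2} \left(3 + q\right) - 3 = -3 + 2 q U^{2} \left(3 + q\right)$)
$W{\left(g \right)} = -3 + 288 g^{2} + 864 g$ ($W{\left(g \right)} = -3 + 2 \left(\left(-3\right) 4\right)^{2} g^{2} + 6 g \left(\left(-3\right) 4\right)^{2} = -3 + 2 \left(-12\right)^{2} g^{2} + 6 g \left(-12\right)^{2} = -3 + 2 \cdot 144 g^{2} + 6 g 144 = -3 + 288 g^{2} + 864 g$)
$\left(48 - 74\right) W{\left(9 \right)} = \left(48 - 74\right) \left(-3 + 288 \cdot 9^{2} + 864 \cdot 9\right) = - 26 \left(-3 + 288 \cdot 81 + 7776\right) = - 26 \left(-3 + 23328 + 7776\right) = \left(-26\right) 31101 = -808626$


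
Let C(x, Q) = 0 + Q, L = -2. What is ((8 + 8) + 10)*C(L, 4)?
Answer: 104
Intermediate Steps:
C(x, Q) = Q
((8 + 8) + 10)*C(L, 4) = ((8 + 8) + 10)*4 = (16 + 10)*4 = 26*4 = 104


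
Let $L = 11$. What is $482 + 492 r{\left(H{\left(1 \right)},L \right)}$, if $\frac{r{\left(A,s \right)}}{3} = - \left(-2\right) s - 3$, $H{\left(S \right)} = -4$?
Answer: $28526$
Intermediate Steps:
$r{\left(A,s \right)} = -9 + 6 s$ ($r{\left(A,s \right)} = 3 \left(- \left(-2\right) s - 3\right) = 3 \left(2 s - 3\right) = 3 \left(-3 + 2 s\right) = -9 + 6 s$)
$482 + 492 r{\left(H{\left(1 \right)},L \right)} = 482 + 492 \left(-9 + 6 \cdot 11\right) = 482 + 492 \left(-9 + 66\right) = 482 + 492 \cdot 57 = 482 + 28044 = 28526$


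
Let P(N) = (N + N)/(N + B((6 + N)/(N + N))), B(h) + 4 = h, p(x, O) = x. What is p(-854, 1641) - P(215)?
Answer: -77857054/90951 ≈ -856.03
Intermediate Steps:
B(h) = -4 + h
P(N) = 2*N/(-4 + N + (6 + N)/(2*N)) (P(N) = (N + N)/(N + (-4 + (6 + N)/(N + N))) = (2*N)/(N + (-4 + (6 + N)/((2*N)))) = (2*N)/(N + (-4 + (6 + N)*(1/(2*N)))) = (2*N)/(N + (-4 + (6 + N)/(2*N))) = (2*N)/(-4 + N + (6 + N)/(2*N)) = 2*N/(-4 + N + (6 + N)/(2*N)))
p(-854, 1641) - P(215) = -854 - 4*215²/(6 + 215 + 2*215*(-4 + 215)) = -854 - 4*46225/(6 + 215 + 2*215*211) = -854 - 4*46225/(6 + 215 + 90730) = -854 - 4*46225/90951 = -854 - 1*184900/90951 = -854 - 184900/90951 = -77857054/90951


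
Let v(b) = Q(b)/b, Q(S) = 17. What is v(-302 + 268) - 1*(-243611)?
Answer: 487221/2 ≈ 2.4361e+5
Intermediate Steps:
v(b) = 17/b
v(-302 + 268) - 1*(-243611) = 17/(-302 + 268) - 1*(-243611) = 17/(-34) + 243611 = 17*(-1/34) + 243611 = -½ + 243611 = 487221/2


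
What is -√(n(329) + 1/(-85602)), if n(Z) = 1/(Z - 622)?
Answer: -I*√2154365650470/25081386 ≈ -0.05852*I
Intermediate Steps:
n(Z) = 1/(-622 + Z)
-√(n(329) + 1/(-85602)) = -√(1/(-622 + 329) + 1/(-85602)) = -√(1/(-293) - 1/85602) = -√(-1/293 - 1/85602) = -√(-85895/25081386) = -I*√2154365650470/25081386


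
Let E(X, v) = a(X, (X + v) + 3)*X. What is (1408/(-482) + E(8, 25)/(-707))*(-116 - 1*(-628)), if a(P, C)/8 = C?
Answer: -539131904/170387 ≈ -3164.2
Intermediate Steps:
a(P, C) = 8*C
E(X, v) = X*(24 + 8*X + 8*v) (E(X, v) = (8*((X + v) + 3))*X = (8*(3 + X + v))*X = (24 + 8*X + 8*v)*X = X*(24 + 8*X + 8*v))
(1408/(-482) + E(8, 25)/(-707))*(-116 - 1*(-628)) = (1408/(-482) + (8*8*(3 + 8 + 25))/(-707))*(-116 - 1*(-628)) = (1408*(-1/482) + (8*8*36)*(-1/707))*(-116 + 628) = (-704/241 + 2304*(-1/707))*512 = (-704/241 - 2304/707)*512 = -1052992/170387*512 = -539131904/170387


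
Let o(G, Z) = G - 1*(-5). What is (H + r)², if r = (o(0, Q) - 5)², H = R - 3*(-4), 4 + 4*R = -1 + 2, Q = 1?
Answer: 2025/16 ≈ 126.56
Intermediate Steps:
o(G, Z) = 5 + G (o(G, Z) = G + 5 = 5 + G)
R = -¾ (R = -1 + (-1 + 2)/4 = -1 + (¼)*1 = -1 + ¼ = -¾ ≈ -0.75000)
H = 45/4 (H = -¾ - 3*(-4) = -¾ + 12 = 45/4 ≈ 11.250)
r = 0 (r = ((5 + 0) - 5)² = (5 - 5)² = 0² = 0)
(H + r)² = (45/4 + 0)² = (45/4)² = 2025/16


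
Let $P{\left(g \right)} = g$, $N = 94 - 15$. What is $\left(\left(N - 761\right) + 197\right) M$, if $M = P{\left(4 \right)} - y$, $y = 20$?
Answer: $7760$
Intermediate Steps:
$N = 79$
$M = -16$ ($M = 4 - 20 = -16$)
$\left(\left(N - 761\right) + 197\right) M = \left(\left(79 - 761\right) + 197\right) \left(-16\right) = \left(-682 + 197\right) \left(-16\right) = \left(-485\right) \left(-16\right) = 7760$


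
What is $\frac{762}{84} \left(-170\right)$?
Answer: $- \frac{10795}{7} \approx -1542.1$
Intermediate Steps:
$\frac{762}{84} \left(-170\right) = 762 \cdot \frac{1}{84} \left(-170\right) = \frac{127}{14} \left(-170\right) = - \frac{10795}{7}$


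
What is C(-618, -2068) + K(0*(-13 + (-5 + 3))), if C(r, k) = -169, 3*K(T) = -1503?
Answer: -670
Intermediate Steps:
K(T) = -501 (K(T) = (⅓)*(-1503) = -501)
C(-618, -2068) + K(0*(-13 + (-5 + 3))) = -169 - 501 = -670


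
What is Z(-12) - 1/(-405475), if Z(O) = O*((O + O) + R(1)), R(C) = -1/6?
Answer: 117587751/405475 ≈ 290.00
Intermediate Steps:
R(C) = -⅙ (R(C) = -1*⅙ = -⅙)
Z(O) = O*(-⅙ + 2*O) (Z(O) = O*((O + O) - ⅙) = O*(2*O - ⅙) = O*(-⅙ + 2*O))
Z(-12) - 1/(-405475) = (⅙)*(-12)*(-1 + 12*(-12)) - 1/(-405475) = (⅙)*(-12)*(-1 - 144) - 1*(-1/405475) = (⅙)*(-12)*(-145) + 1/405475 = 290 + 1/405475 = 117587751/405475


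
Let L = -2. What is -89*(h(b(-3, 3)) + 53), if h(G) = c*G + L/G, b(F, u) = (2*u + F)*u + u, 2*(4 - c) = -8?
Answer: -79477/6 ≈ -13246.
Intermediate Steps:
c = 8 (c = 4 - ½*(-8) = 4 + 4 = 8)
b(F, u) = u + u*(F + 2*u) (b(F, u) = (F + 2*u)*u + u = u*(F + 2*u) + u = u + u*(F + 2*u))
h(G) = -2/G + 8*G (h(G) = 8*G - 2/G = -2/G + 8*G)
-89*(h(b(-3, 3)) + 53) = -89*((-2*1/(3*(1 - 3 + 2*3)) + 8*(3*(1 - 3 + 2*3))) + 53) = -89*((-2*1/(3*(1 - 3 + 6)) + 8*(3*(1 - 3 + 6))) + 53) = -89*((-2/(3*4) + 8*(3*4)) + 53) = -89*((-2/12 + 8*12) + 53) = -89*((-2*1/12 + 96) + 53) = -89*((-⅙ + 96) + 53) = -89*(575/6 + 53) = -89*893/6 = -79477/6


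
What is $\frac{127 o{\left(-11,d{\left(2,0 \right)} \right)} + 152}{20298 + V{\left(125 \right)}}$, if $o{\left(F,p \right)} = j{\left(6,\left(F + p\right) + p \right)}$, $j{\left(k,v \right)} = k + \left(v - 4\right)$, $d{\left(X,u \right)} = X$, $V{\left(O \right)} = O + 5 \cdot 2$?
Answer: $- \frac{23}{973} \approx -0.023638$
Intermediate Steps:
$V{\left(O \right)} = 10 + O$ ($V{\left(O \right)} = O + 10 = 10 + O$)
$j{\left(k,v \right)} = -4 + k + v$ ($j{\left(k,v \right)} = k + \left(v - 4\right) = k + \left(-4 + v\right) = -4 + k + v$)
$o{\left(F,p \right)} = 2 + F + 2 p$ ($o{\left(F,p \right)} = -4 + 6 + \left(\left(F + p\right) + p\right) = -4 + 6 + \left(F + 2 p\right) = 2 + F + 2 p$)
$\frac{127 o{\left(-11,d{\left(2,0 \right)} \right)} + 152}{20298 + V{\left(125 \right)}} = \frac{127 \left(2 - 11 + 2 \cdot 2\right) + 152}{20298 + \left(10 + 125\right)} = \frac{127 \left(2 - 11 + 4\right) + 152}{20298 + 135} = \frac{127 \left(-5\right) + 152}{20433} = \left(-635 + 152\right) \frac{1}{20433} = \left(-483\right) \frac{1}{20433} = - \frac{23}{973}$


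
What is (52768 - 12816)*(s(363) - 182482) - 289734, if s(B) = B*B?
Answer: -2026375510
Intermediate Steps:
s(B) = B²
(52768 - 12816)*(s(363) - 182482) - 289734 = (52768 - 12816)*(363² - 182482) - 289734 = 39952*(131769 - 182482) - 289734 = 39952*(-50713) - 289734 = -2026085776 - 289734 = -2026375510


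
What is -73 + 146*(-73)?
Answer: -10731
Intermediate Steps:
-73 + 146*(-73) = -73 - 10658 = -10731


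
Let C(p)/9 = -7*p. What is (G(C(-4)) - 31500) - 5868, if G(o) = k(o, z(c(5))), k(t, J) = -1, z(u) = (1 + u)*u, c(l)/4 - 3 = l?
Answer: -37369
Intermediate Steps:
c(l) = 12 + 4*l
z(u) = u*(1 + u)
C(p) = -63*p (C(p) = 9*(-7*p) = -63*p)
G(o) = -1
(G(C(-4)) - 31500) - 5868 = (-1 - 31500) - 5868 = -31501 - 5868 = -37369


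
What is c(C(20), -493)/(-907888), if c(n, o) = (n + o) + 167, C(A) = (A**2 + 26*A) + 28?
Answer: -311/453944 ≈ -0.00068511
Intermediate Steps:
C(A) = 28 + A**2 + 26*A
c(n, o) = 167 + n + o
c(C(20), -493)/(-907888) = (167 + (28 + 20**2 + 26*20) - 493)/(-907888) = (167 + (28 + 400 + 520) - 493)*(-1/907888) = (167 + 948 - 493)*(-1/907888) = 622*(-1/907888) = -311/453944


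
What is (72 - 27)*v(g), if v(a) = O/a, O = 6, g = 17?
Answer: 270/17 ≈ 15.882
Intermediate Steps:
v(a) = 6/a
(72 - 27)*v(g) = (72 - 27)*(6/17) = 45*(6*(1/17)) = 45*(6/17) = 270/17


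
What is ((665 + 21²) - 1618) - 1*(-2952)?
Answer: 2440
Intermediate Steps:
((665 + 21²) - 1618) - 1*(-2952) = ((665 + 441) - 1618) + 2952 = (1106 - 1618) + 2952 = -512 + 2952 = 2440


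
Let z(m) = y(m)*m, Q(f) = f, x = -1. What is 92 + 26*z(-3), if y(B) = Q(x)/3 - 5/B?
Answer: -12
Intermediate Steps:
y(B) = -⅓ - 5/B (y(B) = -1/3 - 5/B = -1*⅓ - 5/B = -⅓ - 5/B)
z(m) = -5 - m/3 (z(m) = ((-15 - m)/(3*m))*m = -5 - m/3)
92 + 26*z(-3) = 92 + 26*(-5 - ⅓*(-3)) = 92 + 26*(-5 + 1) = 92 + 26*(-4) = 92 - 104 = -12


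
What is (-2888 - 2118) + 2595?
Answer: -2411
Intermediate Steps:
(-2888 - 2118) + 2595 = -5006 + 2595 = -2411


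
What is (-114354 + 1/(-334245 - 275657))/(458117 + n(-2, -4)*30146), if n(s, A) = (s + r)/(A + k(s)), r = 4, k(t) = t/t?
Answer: -209234199927/801447212218 ≈ -0.26107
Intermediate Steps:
k(t) = 1
n(s, A) = (4 + s)/(1 + A) (n(s, A) = (s + 4)/(A + 1) = (4 + s)/(1 + A))
(-114354 + 1/(-334245 - 275657))/(458117 + n(-2, -4)*30146) = (-114354 + 1/(-334245 - 275657))/(458117 + ((4 - 2)/(1 - 4))*30146) = (-114354 + 1/(-609902))/(458117 + (2/(-3))*30146) = (-114354 - 1/609902)/(458117 - 1/3*2*30146) = -69744733309/(609902*(458117 - 2/3*30146)) = -69744733309/(609902*(458117 - 60292/3)) = -69744733309/(609902*1314059/3) = -69744733309/609902*3/1314059 = -209234199927/801447212218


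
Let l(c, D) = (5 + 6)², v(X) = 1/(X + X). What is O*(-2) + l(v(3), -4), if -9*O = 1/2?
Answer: 1090/9 ≈ 121.11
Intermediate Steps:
v(X) = 1/(2*X)
l(c, D) = 121 (l(c, D) = 11² = 121)
O = -1/18 (O = -⅑/2 = -⅑*½ = -1/18 ≈ -0.055556)
O*(-2) + l(v(3), -4) = -1/18*(-2) + 121 = ⅑ + 121 = 1090/9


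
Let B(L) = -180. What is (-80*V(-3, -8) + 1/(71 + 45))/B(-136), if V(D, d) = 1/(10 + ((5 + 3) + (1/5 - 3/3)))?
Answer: 2573/99760 ≈ 0.025792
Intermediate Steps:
V(D, d) = 5/86 (V(D, d) = 1/(10 + (8 + (1*(1/5) - 3*1/3))) = 1/(10 + (8 + (1/5 - 1))) = 1/(10 + (8 - 4/5)) = 1/(10 + 36/5) = 1/(86/5) = 5/86)
(-80*V(-3, -8) + 1/(71 + 45))/B(-136) = (-80*5/86 + 1/(71 + 45))/(-180) = (-200/43 + 1/116)*(-1/180) = -23157/4988*(-1/180) = 2573/99760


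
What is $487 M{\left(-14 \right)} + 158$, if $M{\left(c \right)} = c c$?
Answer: $95610$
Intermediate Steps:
$M{\left(c \right)} = c^{2}$
$487 M{\left(-14 \right)} + 158 = 487 \left(-14\right)^{2} + 158 = 487 \cdot 196 + 158 = 95452 + 158 = 95610$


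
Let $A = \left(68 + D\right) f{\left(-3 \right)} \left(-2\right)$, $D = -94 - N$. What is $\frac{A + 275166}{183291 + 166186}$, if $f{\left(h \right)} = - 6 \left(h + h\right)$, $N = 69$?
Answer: $\frac{282006}{349477} \approx 0.80694$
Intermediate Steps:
$f{\left(h \right)} = - 12 h$ ($f{\left(h \right)} = - 6 \cdot 2 h = - 12 h$)
$D = -163$ ($D = -94 - 69 = -163$)
$A = 6840$ ($A = \left(68 - 163\right) \left(-12\right) \left(-3\right) \left(-2\right) = - 95 \cdot 36 \left(-2\right) = \left(-95\right) \left(-72\right) = 6840$)
$\frac{A + 275166}{183291 + 166186} = \frac{6840 + 275166}{183291 + 166186} = \frac{282006}{349477}$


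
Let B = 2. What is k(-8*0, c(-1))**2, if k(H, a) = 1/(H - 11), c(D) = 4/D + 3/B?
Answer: 1/121 ≈ 0.0082645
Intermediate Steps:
c(D) = 3/2 + 4/D (c(D) = 4/D + 3/2 = 3/2 + 4/D)
k(H, a) = 1/(-11 + H)
k(-8*0, c(-1))**2 = (1/(-11 - 8*0))**2 = (1/(-11 + 0))**2 = (1/(-11))**2 = (-1/11)**2 = 1/121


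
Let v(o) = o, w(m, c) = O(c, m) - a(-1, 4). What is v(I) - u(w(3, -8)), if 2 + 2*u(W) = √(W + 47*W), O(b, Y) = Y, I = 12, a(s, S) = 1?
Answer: 13 - 2*√6 ≈ 8.1010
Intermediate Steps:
w(m, c) = -1 + m (w(m, c) = m - 1*1 = m - 1 = -1 + m)
u(W) = -1 + 2*√3*√W (u(W) = -1 + √(W + 47*W)/2 = -1 + √(48*W)/2 = -1 + (4*√3*√W)/2 = -1 + 2*√3*√W)
v(I) - u(w(3, -8)) = 12 - (-1 + 2*√3*√(-1 + 3)) = 12 - (-1 + 2*√3*√2) = 12 - (-1 + 2*√6) = 12 + (1 - 2*√6) = 13 - 2*√6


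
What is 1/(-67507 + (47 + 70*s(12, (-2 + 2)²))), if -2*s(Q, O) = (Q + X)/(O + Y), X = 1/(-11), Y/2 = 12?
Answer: -264/17814025 ≈ -1.4820e-5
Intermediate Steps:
Y = 24 (Y = 2*12 = 24)
X = -1/11 ≈ -0.090909
s(Q, O) = -(-1/11 + Q)/(2*(24 + O)) (s(Q, O) = -(Q - 1/11)/(2*(O + 24)) = -(-1/11 + Q)/(2*(24 + O)))
1/(-67507 + (47 + 70*s(12, (-2 + 2)²))) = 1/(-67507 + (47 + 70*((1 - 11*12)/(22*(24 + (-2 + 2)²))))) = 1/(-67507 + (47 + 70*((1 - 132)/(22*(24 + 0²))))) = 1/(-67507 + (47 + 70*((1/22)*(-131)/(24 + 0)))) = 1/(-67507 + (47 + 70*((1/22)*(-131)/24))) = 1/(-67507 + (47 + 70*((1/22)*(1/24)*(-131)))) = 1/(-67507 + (47 + 70*(-131/528))) = 1/(-67507 + (47 - 4585/264)) = 1/(-67507 + 7823/264) = 1/(-17814025/264) = -264/17814025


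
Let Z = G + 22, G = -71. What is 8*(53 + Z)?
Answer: 32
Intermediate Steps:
Z = -49 (Z = -71 + 22 = -49)
8*(53 + Z) = 8*(53 - 49) = 8*4 = 32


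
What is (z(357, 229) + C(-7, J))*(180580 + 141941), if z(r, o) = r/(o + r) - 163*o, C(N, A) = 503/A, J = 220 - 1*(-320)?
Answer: -634897012821697/52740 ≈ -1.2038e+10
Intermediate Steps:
J = 540 (J = 220 + 320 = 540)
z(r, o) = -163*o + r/(o + r) (z(r, o) = r/(o + r) - 163*o = -163*o + r/(o + r))
(z(357, 229) + C(-7, J))*(180580 + 141941) = ((357 - 163*229**2 - 163*229*357)/(229 + 357) + 503/540)*(180580 + 141941) = ((357 - 163*52441 - 13325739)/586 + 503*(1/540))*322521 = ((357 - 8547883 - 13325739)/586 + 503/540)*322521 = ((1/586)*(-21873265) + 503/540)*322521 = (-21873265/586 + 503/540)*322521 = -5905634171/158220*322521 = -634897012821697/52740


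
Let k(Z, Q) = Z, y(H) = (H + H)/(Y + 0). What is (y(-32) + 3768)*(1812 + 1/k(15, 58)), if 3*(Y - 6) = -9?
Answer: 61102888/9 ≈ 6.7892e+6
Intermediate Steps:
Y = 3 (Y = 6 + (⅓)*(-9) = 6 - 3 = 3)
y(H) = 2*H/3 (y(H) = (H + H)/(3 + 0) = (2*H)/3 = (2*H)*(⅓) = 2*H/3)
(y(-32) + 3768)*(1812 + 1/k(15, 58)) = ((⅔)*(-32) + 3768)*(1812 + 1/15) = (-64/3 + 3768)*(1812 + 1/15) = (11240/3)*(27181/15) = 61102888/9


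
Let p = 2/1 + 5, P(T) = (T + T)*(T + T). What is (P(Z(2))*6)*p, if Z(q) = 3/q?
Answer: 378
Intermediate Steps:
P(T) = 4*T**2 (P(T) = (2*T)*(2*T) = 4*T**2)
p = 7 (p = 2*1 + 5 = 2 + 5 = 7)
(P(Z(2))*6)*p = ((4*(3/2)**2)*6)*7 = ((4*(9/4))*6)*7 = (9*6)*7 = 54*7 = 378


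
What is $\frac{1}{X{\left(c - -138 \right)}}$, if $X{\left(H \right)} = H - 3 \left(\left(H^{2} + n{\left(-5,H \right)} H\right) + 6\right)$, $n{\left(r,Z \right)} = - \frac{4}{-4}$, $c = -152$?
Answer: $- \frac{1}{578} \approx -0.0017301$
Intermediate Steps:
$n{\left(r,Z \right)} = 1$ ($n{\left(r,Z \right)} = \left(-4\right) \left(- \frac{1}{4}\right) = 1$)
$X{\left(H \right)} = -18 - 3 H^{2} - 2 H$ ($X{\left(H \right)} = H - 3 \left(\left(H^{2} + 1 H\right) + 6\right) = H - 3 \left(\left(H^{2} + H\right) + 6\right) = H - 3 \left(\left(H + H^{2}\right) + 6\right) = H - 3 \left(6 + H + H^{2}\right) = H - \left(18 + 3 H + 3 H^{2}\right) = -18 - 3 H^{2} - 2 H$)
$\frac{1}{X{\left(c - -138 \right)}} = \frac{1}{-18 - 3 \left(-152 - -138\right)^{2} - 2 \left(-152 - -138\right)} = \frac{1}{-18 - 3 \left(-152 + 138\right)^{2} - 2 \left(-152 + 138\right)} = \frac{1}{-18 - 3 \left(-14\right)^{2} - -28} = \frac{1}{-18 - 588 + 28} = \frac{1}{-578} = - \frac{1}{578}$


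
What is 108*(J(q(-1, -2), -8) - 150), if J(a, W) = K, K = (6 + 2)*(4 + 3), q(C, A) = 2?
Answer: -10152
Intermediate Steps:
K = 56 (K = 8*7 = 56)
J(a, W) = 56
108*(J(q(-1, -2), -8) - 150) = 108*(56 - 150) = 108*(-94) = -10152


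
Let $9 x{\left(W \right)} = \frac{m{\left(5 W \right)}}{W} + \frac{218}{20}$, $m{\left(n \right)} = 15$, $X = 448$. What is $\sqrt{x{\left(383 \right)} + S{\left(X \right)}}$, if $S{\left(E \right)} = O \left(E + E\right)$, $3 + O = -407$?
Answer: $\frac{i \sqrt{48498743470490}}{11490} \approx 606.1 i$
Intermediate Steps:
$O = -410$ ($O = -3 - 407 = -410$)
$x{\left(W \right)} = \frac{109}{90} + \frac{5}{3 W}$ ($x{\left(W \right)} = \frac{\frac{15}{W} + \frac{218}{20}}{9} = \frac{\frac{15}{W} + 218 \cdot \frac{1}{20}}{9} = \frac{\frac{15}{W} + \frac{109}{10}}{9} = \frac{\frac{109}{10} + \frac{15}{W}}{9} = \frac{109}{90} + \frac{5}{3 W}$)
$S{\left(E \right)} = - 820 E$ ($S{\left(E \right)} = - 410 \left(E + E\right) = - 410 \cdot 2 E = - 820 E$)
$\sqrt{x{\left(383 \right)} + S{\left(X \right)}} = \sqrt{\frac{150 + 109 \cdot 383}{90 \cdot 383} - 367360} = \sqrt{\frac{1}{90} \cdot \frac{1}{383} \left(150 + 41747\right) - 367360} = \sqrt{\frac{1}{90} \cdot \frac{1}{383} \cdot 41897 - 367360} = \sqrt{\frac{41897}{34470} - 367360} = \sqrt{- \frac{12662857303}{34470}} = \frac{i \sqrt{48498743470490}}{11490}$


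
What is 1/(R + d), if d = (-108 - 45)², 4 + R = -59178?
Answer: -1/35773 ≈ -2.7954e-5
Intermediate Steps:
R = -59182 (R = -4 - 59178 = -59182)
d = 23409 (d = (-153)² = 23409)
1/(R + d) = 1/(-59182 + 23409) = 1/(-35773) = -1/35773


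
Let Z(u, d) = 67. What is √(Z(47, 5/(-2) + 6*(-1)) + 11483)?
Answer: 5*√462 ≈ 107.47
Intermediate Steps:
√(Z(47, 5/(-2) + 6*(-1)) + 11483) = √(67 + 11483) = √11550 = 5*√462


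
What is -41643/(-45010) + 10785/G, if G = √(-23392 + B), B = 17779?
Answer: 5949/6430 - 3595*I*√5613/1871 ≈ 0.92519 - 143.95*I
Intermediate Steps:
G = I*√5613 (G = √(-23392 + 17779) = √(-5613) = I*√5613 ≈ 74.92*I)
-41643/(-45010) + 10785/G = -41643/(-45010) + 10785/((I*√5613)) = -41643*(-1/45010) + 10785*(-I*√5613/5613) = 5949/6430 - 3595*I*√5613/1871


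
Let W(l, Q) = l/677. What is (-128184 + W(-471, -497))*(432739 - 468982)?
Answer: 3145205196477/677 ≈ 4.6458e+9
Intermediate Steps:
W(l, Q) = l/677 (W(l, Q) = l*(1/677) = l/677)
(-128184 + W(-471, -497))*(432739 - 468982) = (-128184 + (1/677)*(-471))*(432739 - 468982) = (-128184 - 471/677)*(-36243) = -86781039/677*(-36243) = 3145205196477/677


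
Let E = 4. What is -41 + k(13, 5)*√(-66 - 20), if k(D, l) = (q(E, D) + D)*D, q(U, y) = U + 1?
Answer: -41 + 234*I*√86 ≈ -41.0 + 2170.0*I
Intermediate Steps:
q(U, y) = 1 + U
k(D, l) = D*(5 + D) (k(D, l) = ((1 + 4) + D)*D = (5 + D)*D = D*(5 + D))
-41 + k(13, 5)*√(-66 - 20) = -41 + (13*(5 + 13))*√(-66 - 20) = -41 + (13*18)*√(-86) = -41 + 234*(I*√86) = -41 + 234*I*√86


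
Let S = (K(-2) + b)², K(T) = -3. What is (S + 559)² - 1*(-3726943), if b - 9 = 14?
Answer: 4646624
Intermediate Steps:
b = 23 (b = 9 + 14 = 23)
S = 400 (S = (-3 + 23)² = 20² = 400)
(S + 559)² - 1*(-3726943) = (400 + 559)² - 1*(-3726943) = 959² + 3726943 = 919681 + 3726943 = 4646624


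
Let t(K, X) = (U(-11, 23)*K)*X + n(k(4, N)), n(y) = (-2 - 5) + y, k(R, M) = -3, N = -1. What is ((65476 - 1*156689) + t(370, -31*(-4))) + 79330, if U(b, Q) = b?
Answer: -516573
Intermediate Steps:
n(y) = -7 + y
t(K, X) = -10 - 11*K*X (t(K, X) = (-11*K)*X + (-7 - 3) = -11*K*X - 10 = -10 - 11*K*X)
((65476 - 1*156689) + t(370, -31*(-4))) + 79330 = ((65476 - 1*156689) + (-10 - 11*370*(-31*(-4)))) + 79330 = ((65476 - 156689) + (-10 - 11*370*124)) + 79330 = (-91213 + (-10 - 504680)) + 79330 = (-91213 - 504690) + 79330 = -595903 + 79330 = -516573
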